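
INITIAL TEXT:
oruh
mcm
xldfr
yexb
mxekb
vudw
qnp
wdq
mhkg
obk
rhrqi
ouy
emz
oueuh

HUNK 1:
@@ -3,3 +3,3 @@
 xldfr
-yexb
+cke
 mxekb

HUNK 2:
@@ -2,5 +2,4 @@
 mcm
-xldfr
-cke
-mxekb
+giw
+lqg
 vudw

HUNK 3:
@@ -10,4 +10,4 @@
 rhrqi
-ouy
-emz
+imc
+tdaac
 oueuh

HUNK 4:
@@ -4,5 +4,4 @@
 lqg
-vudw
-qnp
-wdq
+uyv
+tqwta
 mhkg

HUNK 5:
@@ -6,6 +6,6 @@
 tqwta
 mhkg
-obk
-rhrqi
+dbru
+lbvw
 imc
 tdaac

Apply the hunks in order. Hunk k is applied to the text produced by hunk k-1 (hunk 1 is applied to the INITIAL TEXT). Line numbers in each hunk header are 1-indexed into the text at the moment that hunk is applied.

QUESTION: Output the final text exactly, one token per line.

Answer: oruh
mcm
giw
lqg
uyv
tqwta
mhkg
dbru
lbvw
imc
tdaac
oueuh

Derivation:
Hunk 1: at line 3 remove [yexb] add [cke] -> 14 lines: oruh mcm xldfr cke mxekb vudw qnp wdq mhkg obk rhrqi ouy emz oueuh
Hunk 2: at line 2 remove [xldfr,cke,mxekb] add [giw,lqg] -> 13 lines: oruh mcm giw lqg vudw qnp wdq mhkg obk rhrqi ouy emz oueuh
Hunk 3: at line 10 remove [ouy,emz] add [imc,tdaac] -> 13 lines: oruh mcm giw lqg vudw qnp wdq mhkg obk rhrqi imc tdaac oueuh
Hunk 4: at line 4 remove [vudw,qnp,wdq] add [uyv,tqwta] -> 12 lines: oruh mcm giw lqg uyv tqwta mhkg obk rhrqi imc tdaac oueuh
Hunk 5: at line 6 remove [obk,rhrqi] add [dbru,lbvw] -> 12 lines: oruh mcm giw lqg uyv tqwta mhkg dbru lbvw imc tdaac oueuh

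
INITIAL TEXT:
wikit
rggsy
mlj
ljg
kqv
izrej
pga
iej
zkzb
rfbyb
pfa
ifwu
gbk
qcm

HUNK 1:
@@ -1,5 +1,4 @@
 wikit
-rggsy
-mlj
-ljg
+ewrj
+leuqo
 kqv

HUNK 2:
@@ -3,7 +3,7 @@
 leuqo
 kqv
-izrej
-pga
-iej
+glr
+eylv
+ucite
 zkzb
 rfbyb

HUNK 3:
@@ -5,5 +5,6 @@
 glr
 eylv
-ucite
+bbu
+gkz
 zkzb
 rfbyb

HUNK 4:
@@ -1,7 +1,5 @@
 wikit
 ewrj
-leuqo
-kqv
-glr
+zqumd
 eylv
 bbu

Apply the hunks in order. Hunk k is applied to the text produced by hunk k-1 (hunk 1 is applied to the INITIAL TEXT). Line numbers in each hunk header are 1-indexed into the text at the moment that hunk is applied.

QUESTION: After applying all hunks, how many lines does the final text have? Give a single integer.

Hunk 1: at line 1 remove [rggsy,mlj,ljg] add [ewrj,leuqo] -> 13 lines: wikit ewrj leuqo kqv izrej pga iej zkzb rfbyb pfa ifwu gbk qcm
Hunk 2: at line 3 remove [izrej,pga,iej] add [glr,eylv,ucite] -> 13 lines: wikit ewrj leuqo kqv glr eylv ucite zkzb rfbyb pfa ifwu gbk qcm
Hunk 3: at line 5 remove [ucite] add [bbu,gkz] -> 14 lines: wikit ewrj leuqo kqv glr eylv bbu gkz zkzb rfbyb pfa ifwu gbk qcm
Hunk 4: at line 1 remove [leuqo,kqv,glr] add [zqumd] -> 12 lines: wikit ewrj zqumd eylv bbu gkz zkzb rfbyb pfa ifwu gbk qcm
Final line count: 12

Answer: 12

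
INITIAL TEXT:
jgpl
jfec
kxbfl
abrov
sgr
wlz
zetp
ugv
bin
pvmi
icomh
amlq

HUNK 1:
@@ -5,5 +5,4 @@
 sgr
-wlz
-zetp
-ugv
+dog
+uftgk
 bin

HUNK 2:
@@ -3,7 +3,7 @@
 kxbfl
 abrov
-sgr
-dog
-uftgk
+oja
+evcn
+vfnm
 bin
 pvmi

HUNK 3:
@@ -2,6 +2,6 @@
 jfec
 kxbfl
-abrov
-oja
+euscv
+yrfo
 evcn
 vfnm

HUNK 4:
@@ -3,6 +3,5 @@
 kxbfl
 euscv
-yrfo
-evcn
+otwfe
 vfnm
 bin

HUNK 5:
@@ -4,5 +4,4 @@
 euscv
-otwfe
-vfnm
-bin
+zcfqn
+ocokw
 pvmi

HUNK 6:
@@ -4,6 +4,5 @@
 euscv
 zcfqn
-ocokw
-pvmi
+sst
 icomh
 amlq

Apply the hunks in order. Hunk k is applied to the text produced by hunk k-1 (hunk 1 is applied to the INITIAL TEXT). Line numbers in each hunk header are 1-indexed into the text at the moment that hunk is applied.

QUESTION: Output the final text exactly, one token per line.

Answer: jgpl
jfec
kxbfl
euscv
zcfqn
sst
icomh
amlq

Derivation:
Hunk 1: at line 5 remove [wlz,zetp,ugv] add [dog,uftgk] -> 11 lines: jgpl jfec kxbfl abrov sgr dog uftgk bin pvmi icomh amlq
Hunk 2: at line 3 remove [sgr,dog,uftgk] add [oja,evcn,vfnm] -> 11 lines: jgpl jfec kxbfl abrov oja evcn vfnm bin pvmi icomh amlq
Hunk 3: at line 2 remove [abrov,oja] add [euscv,yrfo] -> 11 lines: jgpl jfec kxbfl euscv yrfo evcn vfnm bin pvmi icomh amlq
Hunk 4: at line 3 remove [yrfo,evcn] add [otwfe] -> 10 lines: jgpl jfec kxbfl euscv otwfe vfnm bin pvmi icomh amlq
Hunk 5: at line 4 remove [otwfe,vfnm,bin] add [zcfqn,ocokw] -> 9 lines: jgpl jfec kxbfl euscv zcfqn ocokw pvmi icomh amlq
Hunk 6: at line 4 remove [ocokw,pvmi] add [sst] -> 8 lines: jgpl jfec kxbfl euscv zcfqn sst icomh amlq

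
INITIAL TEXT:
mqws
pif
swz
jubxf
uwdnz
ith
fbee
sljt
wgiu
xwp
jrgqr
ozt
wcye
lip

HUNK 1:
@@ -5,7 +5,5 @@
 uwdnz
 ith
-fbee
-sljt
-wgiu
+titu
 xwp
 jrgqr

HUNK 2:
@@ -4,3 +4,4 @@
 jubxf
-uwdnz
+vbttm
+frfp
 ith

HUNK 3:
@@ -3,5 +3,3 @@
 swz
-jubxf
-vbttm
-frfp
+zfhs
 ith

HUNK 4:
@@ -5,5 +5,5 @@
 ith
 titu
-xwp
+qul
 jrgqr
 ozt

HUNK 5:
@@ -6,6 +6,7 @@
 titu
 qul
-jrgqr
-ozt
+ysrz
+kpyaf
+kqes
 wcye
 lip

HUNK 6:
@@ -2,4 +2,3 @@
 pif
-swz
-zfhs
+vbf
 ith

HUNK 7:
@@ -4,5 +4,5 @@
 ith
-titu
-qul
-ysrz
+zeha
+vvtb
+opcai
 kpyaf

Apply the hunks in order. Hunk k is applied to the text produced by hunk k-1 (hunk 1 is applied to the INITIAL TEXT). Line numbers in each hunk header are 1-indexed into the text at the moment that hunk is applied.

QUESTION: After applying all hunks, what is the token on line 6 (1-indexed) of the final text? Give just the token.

Answer: vvtb

Derivation:
Hunk 1: at line 5 remove [fbee,sljt,wgiu] add [titu] -> 12 lines: mqws pif swz jubxf uwdnz ith titu xwp jrgqr ozt wcye lip
Hunk 2: at line 4 remove [uwdnz] add [vbttm,frfp] -> 13 lines: mqws pif swz jubxf vbttm frfp ith titu xwp jrgqr ozt wcye lip
Hunk 3: at line 3 remove [jubxf,vbttm,frfp] add [zfhs] -> 11 lines: mqws pif swz zfhs ith titu xwp jrgqr ozt wcye lip
Hunk 4: at line 5 remove [xwp] add [qul] -> 11 lines: mqws pif swz zfhs ith titu qul jrgqr ozt wcye lip
Hunk 5: at line 6 remove [jrgqr,ozt] add [ysrz,kpyaf,kqes] -> 12 lines: mqws pif swz zfhs ith titu qul ysrz kpyaf kqes wcye lip
Hunk 6: at line 2 remove [swz,zfhs] add [vbf] -> 11 lines: mqws pif vbf ith titu qul ysrz kpyaf kqes wcye lip
Hunk 7: at line 4 remove [titu,qul,ysrz] add [zeha,vvtb,opcai] -> 11 lines: mqws pif vbf ith zeha vvtb opcai kpyaf kqes wcye lip
Final line 6: vvtb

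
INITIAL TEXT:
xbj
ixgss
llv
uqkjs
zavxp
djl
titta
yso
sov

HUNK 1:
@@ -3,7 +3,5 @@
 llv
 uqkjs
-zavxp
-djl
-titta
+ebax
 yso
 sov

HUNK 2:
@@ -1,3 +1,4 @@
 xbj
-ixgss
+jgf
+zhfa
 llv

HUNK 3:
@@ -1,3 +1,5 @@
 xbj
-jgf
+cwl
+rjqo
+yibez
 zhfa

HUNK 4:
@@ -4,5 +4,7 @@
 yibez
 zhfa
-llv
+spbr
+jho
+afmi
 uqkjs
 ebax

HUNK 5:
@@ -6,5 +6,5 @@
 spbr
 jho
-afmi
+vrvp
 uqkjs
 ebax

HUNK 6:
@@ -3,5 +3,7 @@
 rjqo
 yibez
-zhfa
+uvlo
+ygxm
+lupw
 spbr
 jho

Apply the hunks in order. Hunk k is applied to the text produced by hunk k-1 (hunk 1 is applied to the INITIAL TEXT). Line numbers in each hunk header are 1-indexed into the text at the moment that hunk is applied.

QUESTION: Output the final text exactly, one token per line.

Hunk 1: at line 3 remove [zavxp,djl,titta] add [ebax] -> 7 lines: xbj ixgss llv uqkjs ebax yso sov
Hunk 2: at line 1 remove [ixgss] add [jgf,zhfa] -> 8 lines: xbj jgf zhfa llv uqkjs ebax yso sov
Hunk 3: at line 1 remove [jgf] add [cwl,rjqo,yibez] -> 10 lines: xbj cwl rjqo yibez zhfa llv uqkjs ebax yso sov
Hunk 4: at line 4 remove [llv] add [spbr,jho,afmi] -> 12 lines: xbj cwl rjqo yibez zhfa spbr jho afmi uqkjs ebax yso sov
Hunk 5: at line 6 remove [afmi] add [vrvp] -> 12 lines: xbj cwl rjqo yibez zhfa spbr jho vrvp uqkjs ebax yso sov
Hunk 6: at line 3 remove [zhfa] add [uvlo,ygxm,lupw] -> 14 lines: xbj cwl rjqo yibez uvlo ygxm lupw spbr jho vrvp uqkjs ebax yso sov

Answer: xbj
cwl
rjqo
yibez
uvlo
ygxm
lupw
spbr
jho
vrvp
uqkjs
ebax
yso
sov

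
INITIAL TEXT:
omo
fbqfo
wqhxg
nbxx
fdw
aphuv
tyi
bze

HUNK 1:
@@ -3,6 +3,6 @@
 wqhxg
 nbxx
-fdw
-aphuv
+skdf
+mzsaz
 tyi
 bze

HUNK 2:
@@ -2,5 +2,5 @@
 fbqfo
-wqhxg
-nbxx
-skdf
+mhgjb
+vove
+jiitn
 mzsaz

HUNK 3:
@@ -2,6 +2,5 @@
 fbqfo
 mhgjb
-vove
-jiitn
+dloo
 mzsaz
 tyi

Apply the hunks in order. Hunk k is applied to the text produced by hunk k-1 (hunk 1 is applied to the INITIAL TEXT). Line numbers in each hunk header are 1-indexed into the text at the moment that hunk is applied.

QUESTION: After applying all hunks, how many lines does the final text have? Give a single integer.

Answer: 7

Derivation:
Hunk 1: at line 3 remove [fdw,aphuv] add [skdf,mzsaz] -> 8 lines: omo fbqfo wqhxg nbxx skdf mzsaz tyi bze
Hunk 2: at line 2 remove [wqhxg,nbxx,skdf] add [mhgjb,vove,jiitn] -> 8 lines: omo fbqfo mhgjb vove jiitn mzsaz tyi bze
Hunk 3: at line 2 remove [vove,jiitn] add [dloo] -> 7 lines: omo fbqfo mhgjb dloo mzsaz tyi bze
Final line count: 7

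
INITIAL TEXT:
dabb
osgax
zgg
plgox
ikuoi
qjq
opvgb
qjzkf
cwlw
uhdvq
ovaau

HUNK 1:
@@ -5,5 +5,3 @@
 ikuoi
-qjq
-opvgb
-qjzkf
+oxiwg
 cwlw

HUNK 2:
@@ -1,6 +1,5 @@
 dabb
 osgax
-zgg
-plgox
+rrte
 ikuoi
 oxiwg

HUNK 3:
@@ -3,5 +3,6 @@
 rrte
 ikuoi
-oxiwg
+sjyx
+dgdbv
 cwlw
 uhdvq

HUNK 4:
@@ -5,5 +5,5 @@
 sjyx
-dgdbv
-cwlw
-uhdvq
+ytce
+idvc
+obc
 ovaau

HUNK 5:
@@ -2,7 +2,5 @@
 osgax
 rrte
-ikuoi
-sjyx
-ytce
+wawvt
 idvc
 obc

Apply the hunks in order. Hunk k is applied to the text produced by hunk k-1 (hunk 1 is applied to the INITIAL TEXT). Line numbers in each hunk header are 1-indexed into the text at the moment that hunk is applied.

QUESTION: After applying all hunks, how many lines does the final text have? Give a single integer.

Answer: 7

Derivation:
Hunk 1: at line 5 remove [qjq,opvgb,qjzkf] add [oxiwg] -> 9 lines: dabb osgax zgg plgox ikuoi oxiwg cwlw uhdvq ovaau
Hunk 2: at line 1 remove [zgg,plgox] add [rrte] -> 8 lines: dabb osgax rrte ikuoi oxiwg cwlw uhdvq ovaau
Hunk 3: at line 3 remove [oxiwg] add [sjyx,dgdbv] -> 9 lines: dabb osgax rrte ikuoi sjyx dgdbv cwlw uhdvq ovaau
Hunk 4: at line 5 remove [dgdbv,cwlw,uhdvq] add [ytce,idvc,obc] -> 9 lines: dabb osgax rrte ikuoi sjyx ytce idvc obc ovaau
Hunk 5: at line 2 remove [ikuoi,sjyx,ytce] add [wawvt] -> 7 lines: dabb osgax rrte wawvt idvc obc ovaau
Final line count: 7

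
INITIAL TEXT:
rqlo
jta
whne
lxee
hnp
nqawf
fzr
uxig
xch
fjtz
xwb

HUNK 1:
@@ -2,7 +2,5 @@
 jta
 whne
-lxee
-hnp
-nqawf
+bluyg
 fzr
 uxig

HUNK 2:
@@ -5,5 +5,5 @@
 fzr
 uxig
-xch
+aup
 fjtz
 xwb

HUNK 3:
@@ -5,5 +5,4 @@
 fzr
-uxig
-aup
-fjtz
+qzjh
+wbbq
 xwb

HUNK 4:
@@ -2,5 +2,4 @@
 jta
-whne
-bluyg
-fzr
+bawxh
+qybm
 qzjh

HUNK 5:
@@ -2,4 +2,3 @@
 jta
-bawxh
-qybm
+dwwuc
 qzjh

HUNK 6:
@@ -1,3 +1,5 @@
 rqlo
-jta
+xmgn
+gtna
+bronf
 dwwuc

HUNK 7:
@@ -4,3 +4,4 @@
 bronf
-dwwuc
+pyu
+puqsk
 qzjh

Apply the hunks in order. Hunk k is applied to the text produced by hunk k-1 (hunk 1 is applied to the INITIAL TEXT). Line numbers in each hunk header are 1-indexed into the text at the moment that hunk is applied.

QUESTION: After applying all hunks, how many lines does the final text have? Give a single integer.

Answer: 9

Derivation:
Hunk 1: at line 2 remove [lxee,hnp,nqawf] add [bluyg] -> 9 lines: rqlo jta whne bluyg fzr uxig xch fjtz xwb
Hunk 2: at line 5 remove [xch] add [aup] -> 9 lines: rqlo jta whne bluyg fzr uxig aup fjtz xwb
Hunk 3: at line 5 remove [uxig,aup,fjtz] add [qzjh,wbbq] -> 8 lines: rqlo jta whne bluyg fzr qzjh wbbq xwb
Hunk 4: at line 2 remove [whne,bluyg,fzr] add [bawxh,qybm] -> 7 lines: rqlo jta bawxh qybm qzjh wbbq xwb
Hunk 5: at line 2 remove [bawxh,qybm] add [dwwuc] -> 6 lines: rqlo jta dwwuc qzjh wbbq xwb
Hunk 6: at line 1 remove [jta] add [xmgn,gtna,bronf] -> 8 lines: rqlo xmgn gtna bronf dwwuc qzjh wbbq xwb
Hunk 7: at line 4 remove [dwwuc] add [pyu,puqsk] -> 9 lines: rqlo xmgn gtna bronf pyu puqsk qzjh wbbq xwb
Final line count: 9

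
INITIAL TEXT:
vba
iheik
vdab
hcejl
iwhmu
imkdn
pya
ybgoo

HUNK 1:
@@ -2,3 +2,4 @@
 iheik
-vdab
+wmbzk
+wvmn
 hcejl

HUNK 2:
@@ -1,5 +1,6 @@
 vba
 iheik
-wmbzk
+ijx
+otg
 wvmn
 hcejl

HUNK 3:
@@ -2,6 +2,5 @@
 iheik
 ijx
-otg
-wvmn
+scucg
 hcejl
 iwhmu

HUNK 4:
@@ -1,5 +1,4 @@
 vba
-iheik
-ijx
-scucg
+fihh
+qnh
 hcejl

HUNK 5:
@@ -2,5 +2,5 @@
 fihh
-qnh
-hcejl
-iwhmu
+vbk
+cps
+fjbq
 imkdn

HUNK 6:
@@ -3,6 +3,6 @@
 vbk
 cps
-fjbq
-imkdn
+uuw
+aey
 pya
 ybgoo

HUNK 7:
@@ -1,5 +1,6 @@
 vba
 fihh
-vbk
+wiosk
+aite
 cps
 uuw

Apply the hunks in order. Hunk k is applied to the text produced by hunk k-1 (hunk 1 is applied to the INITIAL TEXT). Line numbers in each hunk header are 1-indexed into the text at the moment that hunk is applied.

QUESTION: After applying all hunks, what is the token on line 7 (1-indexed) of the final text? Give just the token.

Hunk 1: at line 2 remove [vdab] add [wmbzk,wvmn] -> 9 lines: vba iheik wmbzk wvmn hcejl iwhmu imkdn pya ybgoo
Hunk 2: at line 1 remove [wmbzk] add [ijx,otg] -> 10 lines: vba iheik ijx otg wvmn hcejl iwhmu imkdn pya ybgoo
Hunk 3: at line 2 remove [otg,wvmn] add [scucg] -> 9 lines: vba iheik ijx scucg hcejl iwhmu imkdn pya ybgoo
Hunk 4: at line 1 remove [iheik,ijx,scucg] add [fihh,qnh] -> 8 lines: vba fihh qnh hcejl iwhmu imkdn pya ybgoo
Hunk 5: at line 2 remove [qnh,hcejl,iwhmu] add [vbk,cps,fjbq] -> 8 lines: vba fihh vbk cps fjbq imkdn pya ybgoo
Hunk 6: at line 3 remove [fjbq,imkdn] add [uuw,aey] -> 8 lines: vba fihh vbk cps uuw aey pya ybgoo
Hunk 7: at line 1 remove [vbk] add [wiosk,aite] -> 9 lines: vba fihh wiosk aite cps uuw aey pya ybgoo
Final line 7: aey

Answer: aey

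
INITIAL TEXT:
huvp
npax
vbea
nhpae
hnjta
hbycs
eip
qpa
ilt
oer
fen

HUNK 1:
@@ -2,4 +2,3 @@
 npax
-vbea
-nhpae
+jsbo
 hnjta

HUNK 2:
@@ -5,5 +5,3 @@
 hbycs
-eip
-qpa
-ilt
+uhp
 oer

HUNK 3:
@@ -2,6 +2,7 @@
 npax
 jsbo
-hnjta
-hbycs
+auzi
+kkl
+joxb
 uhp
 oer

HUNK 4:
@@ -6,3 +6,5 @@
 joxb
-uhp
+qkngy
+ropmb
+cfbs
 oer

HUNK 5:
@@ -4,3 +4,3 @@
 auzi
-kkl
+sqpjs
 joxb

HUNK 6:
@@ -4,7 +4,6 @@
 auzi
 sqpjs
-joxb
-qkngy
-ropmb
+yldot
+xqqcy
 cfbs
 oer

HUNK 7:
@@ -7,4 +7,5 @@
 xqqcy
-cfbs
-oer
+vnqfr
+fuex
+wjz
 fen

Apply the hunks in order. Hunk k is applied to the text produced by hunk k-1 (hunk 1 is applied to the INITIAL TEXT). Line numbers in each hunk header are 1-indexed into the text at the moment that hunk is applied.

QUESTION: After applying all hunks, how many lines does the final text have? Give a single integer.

Hunk 1: at line 2 remove [vbea,nhpae] add [jsbo] -> 10 lines: huvp npax jsbo hnjta hbycs eip qpa ilt oer fen
Hunk 2: at line 5 remove [eip,qpa,ilt] add [uhp] -> 8 lines: huvp npax jsbo hnjta hbycs uhp oer fen
Hunk 3: at line 2 remove [hnjta,hbycs] add [auzi,kkl,joxb] -> 9 lines: huvp npax jsbo auzi kkl joxb uhp oer fen
Hunk 4: at line 6 remove [uhp] add [qkngy,ropmb,cfbs] -> 11 lines: huvp npax jsbo auzi kkl joxb qkngy ropmb cfbs oer fen
Hunk 5: at line 4 remove [kkl] add [sqpjs] -> 11 lines: huvp npax jsbo auzi sqpjs joxb qkngy ropmb cfbs oer fen
Hunk 6: at line 4 remove [joxb,qkngy,ropmb] add [yldot,xqqcy] -> 10 lines: huvp npax jsbo auzi sqpjs yldot xqqcy cfbs oer fen
Hunk 7: at line 7 remove [cfbs,oer] add [vnqfr,fuex,wjz] -> 11 lines: huvp npax jsbo auzi sqpjs yldot xqqcy vnqfr fuex wjz fen
Final line count: 11

Answer: 11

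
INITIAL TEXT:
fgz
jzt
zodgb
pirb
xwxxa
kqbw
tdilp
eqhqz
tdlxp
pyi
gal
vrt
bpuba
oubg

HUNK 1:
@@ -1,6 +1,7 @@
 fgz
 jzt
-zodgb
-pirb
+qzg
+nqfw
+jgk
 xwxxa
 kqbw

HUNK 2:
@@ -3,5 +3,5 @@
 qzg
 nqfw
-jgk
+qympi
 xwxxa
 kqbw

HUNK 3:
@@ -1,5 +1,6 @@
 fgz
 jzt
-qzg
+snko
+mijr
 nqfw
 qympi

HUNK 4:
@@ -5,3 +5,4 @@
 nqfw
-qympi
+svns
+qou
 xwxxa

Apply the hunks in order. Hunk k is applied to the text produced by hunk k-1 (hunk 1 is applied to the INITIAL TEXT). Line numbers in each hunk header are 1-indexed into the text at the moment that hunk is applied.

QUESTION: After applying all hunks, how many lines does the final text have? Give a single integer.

Hunk 1: at line 1 remove [zodgb,pirb] add [qzg,nqfw,jgk] -> 15 lines: fgz jzt qzg nqfw jgk xwxxa kqbw tdilp eqhqz tdlxp pyi gal vrt bpuba oubg
Hunk 2: at line 3 remove [jgk] add [qympi] -> 15 lines: fgz jzt qzg nqfw qympi xwxxa kqbw tdilp eqhqz tdlxp pyi gal vrt bpuba oubg
Hunk 3: at line 1 remove [qzg] add [snko,mijr] -> 16 lines: fgz jzt snko mijr nqfw qympi xwxxa kqbw tdilp eqhqz tdlxp pyi gal vrt bpuba oubg
Hunk 4: at line 5 remove [qympi] add [svns,qou] -> 17 lines: fgz jzt snko mijr nqfw svns qou xwxxa kqbw tdilp eqhqz tdlxp pyi gal vrt bpuba oubg
Final line count: 17

Answer: 17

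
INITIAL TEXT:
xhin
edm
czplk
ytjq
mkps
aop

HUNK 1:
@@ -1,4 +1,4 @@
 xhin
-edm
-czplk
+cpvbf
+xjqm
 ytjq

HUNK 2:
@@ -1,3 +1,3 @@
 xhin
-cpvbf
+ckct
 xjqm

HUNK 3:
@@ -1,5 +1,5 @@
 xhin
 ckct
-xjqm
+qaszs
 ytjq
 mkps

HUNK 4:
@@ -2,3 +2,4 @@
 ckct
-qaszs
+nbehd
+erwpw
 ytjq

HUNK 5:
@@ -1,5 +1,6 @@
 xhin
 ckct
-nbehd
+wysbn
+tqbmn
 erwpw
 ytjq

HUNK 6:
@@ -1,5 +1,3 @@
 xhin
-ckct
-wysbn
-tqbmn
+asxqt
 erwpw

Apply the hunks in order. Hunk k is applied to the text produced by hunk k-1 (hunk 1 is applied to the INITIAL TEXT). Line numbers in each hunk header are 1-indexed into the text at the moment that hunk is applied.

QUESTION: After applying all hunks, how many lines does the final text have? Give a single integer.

Answer: 6

Derivation:
Hunk 1: at line 1 remove [edm,czplk] add [cpvbf,xjqm] -> 6 lines: xhin cpvbf xjqm ytjq mkps aop
Hunk 2: at line 1 remove [cpvbf] add [ckct] -> 6 lines: xhin ckct xjqm ytjq mkps aop
Hunk 3: at line 1 remove [xjqm] add [qaszs] -> 6 lines: xhin ckct qaszs ytjq mkps aop
Hunk 4: at line 2 remove [qaszs] add [nbehd,erwpw] -> 7 lines: xhin ckct nbehd erwpw ytjq mkps aop
Hunk 5: at line 1 remove [nbehd] add [wysbn,tqbmn] -> 8 lines: xhin ckct wysbn tqbmn erwpw ytjq mkps aop
Hunk 6: at line 1 remove [ckct,wysbn,tqbmn] add [asxqt] -> 6 lines: xhin asxqt erwpw ytjq mkps aop
Final line count: 6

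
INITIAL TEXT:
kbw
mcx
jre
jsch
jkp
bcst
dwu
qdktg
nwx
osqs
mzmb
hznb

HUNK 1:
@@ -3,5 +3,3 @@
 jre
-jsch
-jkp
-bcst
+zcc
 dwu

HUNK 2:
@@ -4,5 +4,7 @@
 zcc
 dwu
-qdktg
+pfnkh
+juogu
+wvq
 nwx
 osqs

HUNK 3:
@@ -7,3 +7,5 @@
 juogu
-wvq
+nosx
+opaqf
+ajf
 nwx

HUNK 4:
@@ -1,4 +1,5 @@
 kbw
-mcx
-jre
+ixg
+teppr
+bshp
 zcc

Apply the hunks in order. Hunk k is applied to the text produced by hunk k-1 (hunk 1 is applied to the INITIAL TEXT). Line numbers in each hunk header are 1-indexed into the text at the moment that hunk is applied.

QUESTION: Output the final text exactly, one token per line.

Answer: kbw
ixg
teppr
bshp
zcc
dwu
pfnkh
juogu
nosx
opaqf
ajf
nwx
osqs
mzmb
hznb

Derivation:
Hunk 1: at line 3 remove [jsch,jkp,bcst] add [zcc] -> 10 lines: kbw mcx jre zcc dwu qdktg nwx osqs mzmb hznb
Hunk 2: at line 4 remove [qdktg] add [pfnkh,juogu,wvq] -> 12 lines: kbw mcx jre zcc dwu pfnkh juogu wvq nwx osqs mzmb hznb
Hunk 3: at line 7 remove [wvq] add [nosx,opaqf,ajf] -> 14 lines: kbw mcx jre zcc dwu pfnkh juogu nosx opaqf ajf nwx osqs mzmb hznb
Hunk 4: at line 1 remove [mcx,jre] add [ixg,teppr,bshp] -> 15 lines: kbw ixg teppr bshp zcc dwu pfnkh juogu nosx opaqf ajf nwx osqs mzmb hznb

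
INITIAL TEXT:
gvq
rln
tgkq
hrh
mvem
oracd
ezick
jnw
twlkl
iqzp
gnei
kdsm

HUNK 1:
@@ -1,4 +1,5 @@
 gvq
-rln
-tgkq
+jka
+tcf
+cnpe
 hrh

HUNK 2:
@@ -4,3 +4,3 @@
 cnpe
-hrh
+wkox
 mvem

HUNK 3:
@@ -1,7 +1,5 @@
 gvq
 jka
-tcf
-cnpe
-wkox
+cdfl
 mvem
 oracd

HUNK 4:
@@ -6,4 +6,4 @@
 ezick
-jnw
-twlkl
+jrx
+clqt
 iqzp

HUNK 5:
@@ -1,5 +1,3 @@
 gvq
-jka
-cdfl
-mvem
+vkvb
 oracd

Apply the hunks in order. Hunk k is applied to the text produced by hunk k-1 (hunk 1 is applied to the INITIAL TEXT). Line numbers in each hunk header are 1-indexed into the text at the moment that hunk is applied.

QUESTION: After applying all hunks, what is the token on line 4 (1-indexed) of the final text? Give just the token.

Hunk 1: at line 1 remove [rln,tgkq] add [jka,tcf,cnpe] -> 13 lines: gvq jka tcf cnpe hrh mvem oracd ezick jnw twlkl iqzp gnei kdsm
Hunk 2: at line 4 remove [hrh] add [wkox] -> 13 lines: gvq jka tcf cnpe wkox mvem oracd ezick jnw twlkl iqzp gnei kdsm
Hunk 3: at line 1 remove [tcf,cnpe,wkox] add [cdfl] -> 11 lines: gvq jka cdfl mvem oracd ezick jnw twlkl iqzp gnei kdsm
Hunk 4: at line 6 remove [jnw,twlkl] add [jrx,clqt] -> 11 lines: gvq jka cdfl mvem oracd ezick jrx clqt iqzp gnei kdsm
Hunk 5: at line 1 remove [jka,cdfl,mvem] add [vkvb] -> 9 lines: gvq vkvb oracd ezick jrx clqt iqzp gnei kdsm
Final line 4: ezick

Answer: ezick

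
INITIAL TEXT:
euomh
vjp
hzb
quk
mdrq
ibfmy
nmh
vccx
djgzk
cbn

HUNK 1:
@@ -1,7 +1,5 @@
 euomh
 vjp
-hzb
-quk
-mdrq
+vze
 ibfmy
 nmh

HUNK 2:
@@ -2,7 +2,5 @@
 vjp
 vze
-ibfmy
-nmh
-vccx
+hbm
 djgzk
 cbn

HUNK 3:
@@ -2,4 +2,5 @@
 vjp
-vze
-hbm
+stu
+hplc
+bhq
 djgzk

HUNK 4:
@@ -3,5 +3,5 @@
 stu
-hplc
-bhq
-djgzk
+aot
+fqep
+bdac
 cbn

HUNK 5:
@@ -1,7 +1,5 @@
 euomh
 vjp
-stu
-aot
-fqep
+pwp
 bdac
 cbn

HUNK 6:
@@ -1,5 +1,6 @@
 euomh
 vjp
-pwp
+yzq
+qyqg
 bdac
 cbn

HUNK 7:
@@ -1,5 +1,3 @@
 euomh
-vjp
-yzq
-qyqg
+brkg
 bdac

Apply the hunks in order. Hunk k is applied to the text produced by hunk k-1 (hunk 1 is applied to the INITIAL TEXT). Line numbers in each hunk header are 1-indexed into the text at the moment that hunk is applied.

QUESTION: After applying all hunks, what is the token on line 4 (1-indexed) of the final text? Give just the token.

Hunk 1: at line 1 remove [hzb,quk,mdrq] add [vze] -> 8 lines: euomh vjp vze ibfmy nmh vccx djgzk cbn
Hunk 2: at line 2 remove [ibfmy,nmh,vccx] add [hbm] -> 6 lines: euomh vjp vze hbm djgzk cbn
Hunk 3: at line 2 remove [vze,hbm] add [stu,hplc,bhq] -> 7 lines: euomh vjp stu hplc bhq djgzk cbn
Hunk 4: at line 3 remove [hplc,bhq,djgzk] add [aot,fqep,bdac] -> 7 lines: euomh vjp stu aot fqep bdac cbn
Hunk 5: at line 1 remove [stu,aot,fqep] add [pwp] -> 5 lines: euomh vjp pwp bdac cbn
Hunk 6: at line 1 remove [pwp] add [yzq,qyqg] -> 6 lines: euomh vjp yzq qyqg bdac cbn
Hunk 7: at line 1 remove [vjp,yzq,qyqg] add [brkg] -> 4 lines: euomh brkg bdac cbn
Final line 4: cbn

Answer: cbn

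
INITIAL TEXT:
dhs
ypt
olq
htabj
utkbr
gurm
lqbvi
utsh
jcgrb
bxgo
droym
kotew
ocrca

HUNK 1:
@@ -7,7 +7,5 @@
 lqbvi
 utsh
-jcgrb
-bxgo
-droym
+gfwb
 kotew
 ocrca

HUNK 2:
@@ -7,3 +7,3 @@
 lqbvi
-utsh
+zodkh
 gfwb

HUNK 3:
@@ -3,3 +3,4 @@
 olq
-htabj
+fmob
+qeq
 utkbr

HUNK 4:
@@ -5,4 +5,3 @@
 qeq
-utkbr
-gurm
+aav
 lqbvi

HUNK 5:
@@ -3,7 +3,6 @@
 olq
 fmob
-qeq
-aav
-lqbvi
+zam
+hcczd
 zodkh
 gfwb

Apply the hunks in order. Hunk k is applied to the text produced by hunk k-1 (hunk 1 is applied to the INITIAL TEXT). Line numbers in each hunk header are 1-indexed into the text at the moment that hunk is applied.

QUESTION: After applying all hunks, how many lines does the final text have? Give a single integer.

Answer: 10

Derivation:
Hunk 1: at line 7 remove [jcgrb,bxgo,droym] add [gfwb] -> 11 lines: dhs ypt olq htabj utkbr gurm lqbvi utsh gfwb kotew ocrca
Hunk 2: at line 7 remove [utsh] add [zodkh] -> 11 lines: dhs ypt olq htabj utkbr gurm lqbvi zodkh gfwb kotew ocrca
Hunk 3: at line 3 remove [htabj] add [fmob,qeq] -> 12 lines: dhs ypt olq fmob qeq utkbr gurm lqbvi zodkh gfwb kotew ocrca
Hunk 4: at line 5 remove [utkbr,gurm] add [aav] -> 11 lines: dhs ypt olq fmob qeq aav lqbvi zodkh gfwb kotew ocrca
Hunk 5: at line 3 remove [qeq,aav,lqbvi] add [zam,hcczd] -> 10 lines: dhs ypt olq fmob zam hcczd zodkh gfwb kotew ocrca
Final line count: 10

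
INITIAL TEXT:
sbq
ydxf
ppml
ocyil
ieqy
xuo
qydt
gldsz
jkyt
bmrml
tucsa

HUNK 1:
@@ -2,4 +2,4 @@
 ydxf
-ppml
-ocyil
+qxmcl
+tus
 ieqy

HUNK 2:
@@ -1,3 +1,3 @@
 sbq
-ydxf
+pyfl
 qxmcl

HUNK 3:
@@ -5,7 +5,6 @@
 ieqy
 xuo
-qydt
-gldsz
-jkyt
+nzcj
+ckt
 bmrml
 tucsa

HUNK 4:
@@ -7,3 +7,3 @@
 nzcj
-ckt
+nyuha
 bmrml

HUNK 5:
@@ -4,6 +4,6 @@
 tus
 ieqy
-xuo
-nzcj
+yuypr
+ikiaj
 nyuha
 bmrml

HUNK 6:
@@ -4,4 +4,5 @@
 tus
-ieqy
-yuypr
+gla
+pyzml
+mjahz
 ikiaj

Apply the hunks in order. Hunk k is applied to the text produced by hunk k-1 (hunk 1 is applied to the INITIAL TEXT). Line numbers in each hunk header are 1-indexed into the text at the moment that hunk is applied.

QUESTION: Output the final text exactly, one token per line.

Answer: sbq
pyfl
qxmcl
tus
gla
pyzml
mjahz
ikiaj
nyuha
bmrml
tucsa

Derivation:
Hunk 1: at line 2 remove [ppml,ocyil] add [qxmcl,tus] -> 11 lines: sbq ydxf qxmcl tus ieqy xuo qydt gldsz jkyt bmrml tucsa
Hunk 2: at line 1 remove [ydxf] add [pyfl] -> 11 lines: sbq pyfl qxmcl tus ieqy xuo qydt gldsz jkyt bmrml tucsa
Hunk 3: at line 5 remove [qydt,gldsz,jkyt] add [nzcj,ckt] -> 10 lines: sbq pyfl qxmcl tus ieqy xuo nzcj ckt bmrml tucsa
Hunk 4: at line 7 remove [ckt] add [nyuha] -> 10 lines: sbq pyfl qxmcl tus ieqy xuo nzcj nyuha bmrml tucsa
Hunk 5: at line 4 remove [xuo,nzcj] add [yuypr,ikiaj] -> 10 lines: sbq pyfl qxmcl tus ieqy yuypr ikiaj nyuha bmrml tucsa
Hunk 6: at line 4 remove [ieqy,yuypr] add [gla,pyzml,mjahz] -> 11 lines: sbq pyfl qxmcl tus gla pyzml mjahz ikiaj nyuha bmrml tucsa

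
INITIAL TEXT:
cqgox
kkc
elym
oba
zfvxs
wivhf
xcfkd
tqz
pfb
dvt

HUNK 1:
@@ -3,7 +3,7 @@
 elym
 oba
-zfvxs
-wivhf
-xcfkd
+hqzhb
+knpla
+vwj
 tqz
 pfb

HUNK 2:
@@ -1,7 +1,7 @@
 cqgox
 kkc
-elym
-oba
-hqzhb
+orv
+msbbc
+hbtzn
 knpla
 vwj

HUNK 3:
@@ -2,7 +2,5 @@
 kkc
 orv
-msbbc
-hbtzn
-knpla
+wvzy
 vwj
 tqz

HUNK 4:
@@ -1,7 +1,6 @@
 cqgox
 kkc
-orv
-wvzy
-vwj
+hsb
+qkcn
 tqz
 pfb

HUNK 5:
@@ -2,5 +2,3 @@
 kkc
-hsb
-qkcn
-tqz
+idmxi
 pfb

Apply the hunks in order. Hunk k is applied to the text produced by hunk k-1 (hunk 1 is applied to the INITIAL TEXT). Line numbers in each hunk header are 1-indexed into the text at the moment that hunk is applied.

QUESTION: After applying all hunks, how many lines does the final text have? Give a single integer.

Hunk 1: at line 3 remove [zfvxs,wivhf,xcfkd] add [hqzhb,knpla,vwj] -> 10 lines: cqgox kkc elym oba hqzhb knpla vwj tqz pfb dvt
Hunk 2: at line 1 remove [elym,oba,hqzhb] add [orv,msbbc,hbtzn] -> 10 lines: cqgox kkc orv msbbc hbtzn knpla vwj tqz pfb dvt
Hunk 3: at line 2 remove [msbbc,hbtzn,knpla] add [wvzy] -> 8 lines: cqgox kkc orv wvzy vwj tqz pfb dvt
Hunk 4: at line 1 remove [orv,wvzy,vwj] add [hsb,qkcn] -> 7 lines: cqgox kkc hsb qkcn tqz pfb dvt
Hunk 5: at line 2 remove [hsb,qkcn,tqz] add [idmxi] -> 5 lines: cqgox kkc idmxi pfb dvt
Final line count: 5

Answer: 5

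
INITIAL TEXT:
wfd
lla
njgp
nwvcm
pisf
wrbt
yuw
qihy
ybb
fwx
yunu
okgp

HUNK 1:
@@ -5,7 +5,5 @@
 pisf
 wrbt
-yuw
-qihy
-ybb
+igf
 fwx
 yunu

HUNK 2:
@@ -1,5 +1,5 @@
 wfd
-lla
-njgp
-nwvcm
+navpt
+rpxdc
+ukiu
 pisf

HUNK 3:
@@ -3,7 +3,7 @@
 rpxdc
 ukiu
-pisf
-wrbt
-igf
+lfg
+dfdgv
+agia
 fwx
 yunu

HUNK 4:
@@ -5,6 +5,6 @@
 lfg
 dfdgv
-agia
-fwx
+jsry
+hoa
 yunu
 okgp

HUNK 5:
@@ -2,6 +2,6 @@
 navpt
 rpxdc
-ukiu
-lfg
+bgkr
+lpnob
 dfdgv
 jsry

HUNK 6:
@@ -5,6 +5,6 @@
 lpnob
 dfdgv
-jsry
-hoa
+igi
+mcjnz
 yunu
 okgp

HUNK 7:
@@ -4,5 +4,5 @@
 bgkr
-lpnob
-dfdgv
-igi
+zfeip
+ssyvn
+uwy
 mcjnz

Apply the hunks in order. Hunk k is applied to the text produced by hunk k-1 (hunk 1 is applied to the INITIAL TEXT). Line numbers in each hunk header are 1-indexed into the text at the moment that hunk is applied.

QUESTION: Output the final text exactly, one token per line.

Hunk 1: at line 5 remove [yuw,qihy,ybb] add [igf] -> 10 lines: wfd lla njgp nwvcm pisf wrbt igf fwx yunu okgp
Hunk 2: at line 1 remove [lla,njgp,nwvcm] add [navpt,rpxdc,ukiu] -> 10 lines: wfd navpt rpxdc ukiu pisf wrbt igf fwx yunu okgp
Hunk 3: at line 3 remove [pisf,wrbt,igf] add [lfg,dfdgv,agia] -> 10 lines: wfd navpt rpxdc ukiu lfg dfdgv agia fwx yunu okgp
Hunk 4: at line 5 remove [agia,fwx] add [jsry,hoa] -> 10 lines: wfd navpt rpxdc ukiu lfg dfdgv jsry hoa yunu okgp
Hunk 5: at line 2 remove [ukiu,lfg] add [bgkr,lpnob] -> 10 lines: wfd navpt rpxdc bgkr lpnob dfdgv jsry hoa yunu okgp
Hunk 6: at line 5 remove [jsry,hoa] add [igi,mcjnz] -> 10 lines: wfd navpt rpxdc bgkr lpnob dfdgv igi mcjnz yunu okgp
Hunk 7: at line 4 remove [lpnob,dfdgv,igi] add [zfeip,ssyvn,uwy] -> 10 lines: wfd navpt rpxdc bgkr zfeip ssyvn uwy mcjnz yunu okgp

Answer: wfd
navpt
rpxdc
bgkr
zfeip
ssyvn
uwy
mcjnz
yunu
okgp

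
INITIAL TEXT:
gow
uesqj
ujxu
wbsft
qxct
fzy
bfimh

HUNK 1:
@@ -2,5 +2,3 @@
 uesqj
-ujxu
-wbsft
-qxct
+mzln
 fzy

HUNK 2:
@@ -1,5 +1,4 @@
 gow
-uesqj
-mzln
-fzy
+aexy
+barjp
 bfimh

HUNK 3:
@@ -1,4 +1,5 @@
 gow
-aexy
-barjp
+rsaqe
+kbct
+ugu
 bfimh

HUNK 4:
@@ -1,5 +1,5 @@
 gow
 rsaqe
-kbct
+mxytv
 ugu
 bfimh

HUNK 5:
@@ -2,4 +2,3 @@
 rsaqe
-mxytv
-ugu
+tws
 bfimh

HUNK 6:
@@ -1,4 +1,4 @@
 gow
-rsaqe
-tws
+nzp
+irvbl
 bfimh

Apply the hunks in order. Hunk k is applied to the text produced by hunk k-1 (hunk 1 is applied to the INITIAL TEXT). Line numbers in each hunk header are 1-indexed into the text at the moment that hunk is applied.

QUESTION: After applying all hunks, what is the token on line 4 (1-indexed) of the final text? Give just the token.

Hunk 1: at line 2 remove [ujxu,wbsft,qxct] add [mzln] -> 5 lines: gow uesqj mzln fzy bfimh
Hunk 2: at line 1 remove [uesqj,mzln,fzy] add [aexy,barjp] -> 4 lines: gow aexy barjp bfimh
Hunk 3: at line 1 remove [aexy,barjp] add [rsaqe,kbct,ugu] -> 5 lines: gow rsaqe kbct ugu bfimh
Hunk 4: at line 1 remove [kbct] add [mxytv] -> 5 lines: gow rsaqe mxytv ugu bfimh
Hunk 5: at line 2 remove [mxytv,ugu] add [tws] -> 4 lines: gow rsaqe tws bfimh
Hunk 6: at line 1 remove [rsaqe,tws] add [nzp,irvbl] -> 4 lines: gow nzp irvbl bfimh
Final line 4: bfimh

Answer: bfimh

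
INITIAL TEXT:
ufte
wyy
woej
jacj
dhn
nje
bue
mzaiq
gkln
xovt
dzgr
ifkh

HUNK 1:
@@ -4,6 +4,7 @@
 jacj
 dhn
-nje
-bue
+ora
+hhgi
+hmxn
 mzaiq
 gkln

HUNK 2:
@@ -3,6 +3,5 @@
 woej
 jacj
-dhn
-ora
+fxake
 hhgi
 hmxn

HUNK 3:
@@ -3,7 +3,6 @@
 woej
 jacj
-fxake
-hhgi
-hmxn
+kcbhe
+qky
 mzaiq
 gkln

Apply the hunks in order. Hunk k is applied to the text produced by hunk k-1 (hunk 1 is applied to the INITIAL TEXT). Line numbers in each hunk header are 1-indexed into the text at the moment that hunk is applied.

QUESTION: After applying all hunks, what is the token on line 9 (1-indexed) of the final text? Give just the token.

Hunk 1: at line 4 remove [nje,bue] add [ora,hhgi,hmxn] -> 13 lines: ufte wyy woej jacj dhn ora hhgi hmxn mzaiq gkln xovt dzgr ifkh
Hunk 2: at line 3 remove [dhn,ora] add [fxake] -> 12 lines: ufte wyy woej jacj fxake hhgi hmxn mzaiq gkln xovt dzgr ifkh
Hunk 3: at line 3 remove [fxake,hhgi,hmxn] add [kcbhe,qky] -> 11 lines: ufte wyy woej jacj kcbhe qky mzaiq gkln xovt dzgr ifkh
Final line 9: xovt

Answer: xovt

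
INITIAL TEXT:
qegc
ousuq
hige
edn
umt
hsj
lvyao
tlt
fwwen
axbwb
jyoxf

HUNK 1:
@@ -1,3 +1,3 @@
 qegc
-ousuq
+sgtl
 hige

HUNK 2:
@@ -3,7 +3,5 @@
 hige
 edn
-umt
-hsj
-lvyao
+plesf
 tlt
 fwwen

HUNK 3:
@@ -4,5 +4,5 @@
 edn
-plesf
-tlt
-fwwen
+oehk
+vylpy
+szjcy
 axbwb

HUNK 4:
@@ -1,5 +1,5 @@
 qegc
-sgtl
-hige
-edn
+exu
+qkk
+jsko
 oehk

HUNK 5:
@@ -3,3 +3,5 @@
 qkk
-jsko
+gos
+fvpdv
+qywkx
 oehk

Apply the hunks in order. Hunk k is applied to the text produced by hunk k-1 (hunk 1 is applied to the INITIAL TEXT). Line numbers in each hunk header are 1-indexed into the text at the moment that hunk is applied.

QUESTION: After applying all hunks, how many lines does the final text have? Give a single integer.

Answer: 11

Derivation:
Hunk 1: at line 1 remove [ousuq] add [sgtl] -> 11 lines: qegc sgtl hige edn umt hsj lvyao tlt fwwen axbwb jyoxf
Hunk 2: at line 3 remove [umt,hsj,lvyao] add [plesf] -> 9 lines: qegc sgtl hige edn plesf tlt fwwen axbwb jyoxf
Hunk 3: at line 4 remove [plesf,tlt,fwwen] add [oehk,vylpy,szjcy] -> 9 lines: qegc sgtl hige edn oehk vylpy szjcy axbwb jyoxf
Hunk 4: at line 1 remove [sgtl,hige,edn] add [exu,qkk,jsko] -> 9 lines: qegc exu qkk jsko oehk vylpy szjcy axbwb jyoxf
Hunk 5: at line 3 remove [jsko] add [gos,fvpdv,qywkx] -> 11 lines: qegc exu qkk gos fvpdv qywkx oehk vylpy szjcy axbwb jyoxf
Final line count: 11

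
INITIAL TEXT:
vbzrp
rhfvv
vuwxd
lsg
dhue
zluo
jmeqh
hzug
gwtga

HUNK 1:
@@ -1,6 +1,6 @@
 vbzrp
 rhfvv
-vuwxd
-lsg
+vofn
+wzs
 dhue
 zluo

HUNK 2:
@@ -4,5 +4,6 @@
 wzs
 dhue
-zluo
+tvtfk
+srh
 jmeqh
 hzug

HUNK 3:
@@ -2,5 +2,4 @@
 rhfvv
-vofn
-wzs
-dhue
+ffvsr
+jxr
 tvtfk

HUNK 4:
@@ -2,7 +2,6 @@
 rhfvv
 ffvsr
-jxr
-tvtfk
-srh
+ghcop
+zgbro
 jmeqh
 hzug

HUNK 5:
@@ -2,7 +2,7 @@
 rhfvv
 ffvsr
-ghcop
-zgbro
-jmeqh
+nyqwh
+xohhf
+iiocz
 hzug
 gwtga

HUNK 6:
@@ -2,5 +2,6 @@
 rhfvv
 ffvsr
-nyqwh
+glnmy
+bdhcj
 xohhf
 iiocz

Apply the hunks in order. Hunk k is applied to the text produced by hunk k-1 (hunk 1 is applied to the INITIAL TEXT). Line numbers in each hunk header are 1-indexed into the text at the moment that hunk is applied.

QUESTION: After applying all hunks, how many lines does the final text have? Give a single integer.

Answer: 9

Derivation:
Hunk 1: at line 1 remove [vuwxd,lsg] add [vofn,wzs] -> 9 lines: vbzrp rhfvv vofn wzs dhue zluo jmeqh hzug gwtga
Hunk 2: at line 4 remove [zluo] add [tvtfk,srh] -> 10 lines: vbzrp rhfvv vofn wzs dhue tvtfk srh jmeqh hzug gwtga
Hunk 3: at line 2 remove [vofn,wzs,dhue] add [ffvsr,jxr] -> 9 lines: vbzrp rhfvv ffvsr jxr tvtfk srh jmeqh hzug gwtga
Hunk 4: at line 2 remove [jxr,tvtfk,srh] add [ghcop,zgbro] -> 8 lines: vbzrp rhfvv ffvsr ghcop zgbro jmeqh hzug gwtga
Hunk 5: at line 2 remove [ghcop,zgbro,jmeqh] add [nyqwh,xohhf,iiocz] -> 8 lines: vbzrp rhfvv ffvsr nyqwh xohhf iiocz hzug gwtga
Hunk 6: at line 2 remove [nyqwh] add [glnmy,bdhcj] -> 9 lines: vbzrp rhfvv ffvsr glnmy bdhcj xohhf iiocz hzug gwtga
Final line count: 9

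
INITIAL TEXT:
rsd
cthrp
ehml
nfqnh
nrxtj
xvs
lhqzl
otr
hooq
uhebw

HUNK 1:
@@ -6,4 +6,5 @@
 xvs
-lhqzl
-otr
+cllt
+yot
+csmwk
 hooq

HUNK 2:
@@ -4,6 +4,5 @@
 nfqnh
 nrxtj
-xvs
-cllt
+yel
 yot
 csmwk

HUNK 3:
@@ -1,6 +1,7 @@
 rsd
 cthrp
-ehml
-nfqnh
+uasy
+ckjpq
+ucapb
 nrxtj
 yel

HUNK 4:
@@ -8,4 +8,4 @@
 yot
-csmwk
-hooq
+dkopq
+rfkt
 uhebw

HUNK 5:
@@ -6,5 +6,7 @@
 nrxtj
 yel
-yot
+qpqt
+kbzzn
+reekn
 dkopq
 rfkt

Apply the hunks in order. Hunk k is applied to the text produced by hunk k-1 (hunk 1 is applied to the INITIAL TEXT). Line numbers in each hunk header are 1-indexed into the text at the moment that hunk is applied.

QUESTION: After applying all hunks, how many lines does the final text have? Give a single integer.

Answer: 13

Derivation:
Hunk 1: at line 6 remove [lhqzl,otr] add [cllt,yot,csmwk] -> 11 lines: rsd cthrp ehml nfqnh nrxtj xvs cllt yot csmwk hooq uhebw
Hunk 2: at line 4 remove [xvs,cllt] add [yel] -> 10 lines: rsd cthrp ehml nfqnh nrxtj yel yot csmwk hooq uhebw
Hunk 3: at line 1 remove [ehml,nfqnh] add [uasy,ckjpq,ucapb] -> 11 lines: rsd cthrp uasy ckjpq ucapb nrxtj yel yot csmwk hooq uhebw
Hunk 4: at line 8 remove [csmwk,hooq] add [dkopq,rfkt] -> 11 lines: rsd cthrp uasy ckjpq ucapb nrxtj yel yot dkopq rfkt uhebw
Hunk 5: at line 6 remove [yot] add [qpqt,kbzzn,reekn] -> 13 lines: rsd cthrp uasy ckjpq ucapb nrxtj yel qpqt kbzzn reekn dkopq rfkt uhebw
Final line count: 13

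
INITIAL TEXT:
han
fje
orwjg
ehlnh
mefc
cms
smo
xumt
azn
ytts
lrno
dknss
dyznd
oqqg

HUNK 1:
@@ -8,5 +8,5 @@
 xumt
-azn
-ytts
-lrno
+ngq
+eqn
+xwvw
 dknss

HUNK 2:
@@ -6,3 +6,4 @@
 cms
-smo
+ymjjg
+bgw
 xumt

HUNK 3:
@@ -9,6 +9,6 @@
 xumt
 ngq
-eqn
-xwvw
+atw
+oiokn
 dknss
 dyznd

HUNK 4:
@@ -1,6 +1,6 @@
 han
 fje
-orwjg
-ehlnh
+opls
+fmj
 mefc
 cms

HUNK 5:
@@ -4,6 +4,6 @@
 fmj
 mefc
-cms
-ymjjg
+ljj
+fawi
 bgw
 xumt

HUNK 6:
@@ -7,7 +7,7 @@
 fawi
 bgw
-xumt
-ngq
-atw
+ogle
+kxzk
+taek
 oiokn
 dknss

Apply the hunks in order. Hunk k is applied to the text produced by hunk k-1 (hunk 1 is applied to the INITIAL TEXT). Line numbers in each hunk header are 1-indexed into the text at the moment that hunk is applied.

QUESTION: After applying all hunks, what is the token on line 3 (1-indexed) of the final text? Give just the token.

Answer: opls

Derivation:
Hunk 1: at line 8 remove [azn,ytts,lrno] add [ngq,eqn,xwvw] -> 14 lines: han fje orwjg ehlnh mefc cms smo xumt ngq eqn xwvw dknss dyznd oqqg
Hunk 2: at line 6 remove [smo] add [ymjjg,bgw] -> 15 lines: han fje orwjg ehlnh mefc cms ymjjg bgw xumt ngq eqn xwvw dknss dyznd oqqg
Hunk 3: at line 9 remove [eqn,xwvw] add [atw,oiokn] -> 15 lines: han fje orwjg ehlnh mefc cms ymjjg bgw xumt ngq atw oiokn dknss dyznd oqqg
Hunk 4: at line 1 remove [orwjg,ehlnh] add [opls,fmj] -> 15 lines: han fje opls fmj mefc cms ymjjg bgw xumt ngq atw oiokn dknss dyznd oqqg
Hunk 5: at line 4 remove [cms,ymjjg] add [ljj,fawi] -> 15 lines: han fje opls fmj mefc ljj fawi bgw xumt ngq atw oiokn dknss dyznd oqqg
Hunk 6: at line 7 remove [xumt,ngq,atw] add [ogle,kxzk,taek] -> 15 lines: han fje opls fmj mefc ljj fawi bgw ogle kxzk taek oiokn dknss dyznd oqqg
Final line 3: opls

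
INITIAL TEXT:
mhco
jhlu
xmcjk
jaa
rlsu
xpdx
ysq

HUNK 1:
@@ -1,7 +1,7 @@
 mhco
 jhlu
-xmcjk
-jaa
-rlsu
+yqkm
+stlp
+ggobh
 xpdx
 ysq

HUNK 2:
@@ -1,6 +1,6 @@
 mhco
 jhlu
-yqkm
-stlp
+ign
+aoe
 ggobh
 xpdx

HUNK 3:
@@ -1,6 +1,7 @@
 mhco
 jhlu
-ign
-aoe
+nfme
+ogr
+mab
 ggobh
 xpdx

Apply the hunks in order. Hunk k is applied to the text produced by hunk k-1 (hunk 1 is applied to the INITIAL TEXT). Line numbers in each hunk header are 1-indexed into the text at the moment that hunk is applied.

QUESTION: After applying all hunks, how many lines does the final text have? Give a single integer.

Hunk 1: at line 1 remove [xmcjk,jaa,rlsu] add [yqkm,stlp,ggobh] -> 7 lines: mhco jhlu yqkm stlp ggobh xpdx ysq
Hunk 2: at line 1 remove [yqkm,stlp] add [ign,aoe] -> 7 lines: mhco jhlu ign aoe ggobh xpdx ysq
Hunk 3: at line 1 remove [ign,aoe] add [nfme,ogr,mab] -> 8 lines: mhco jhlu nfme ogr mab ggobh xpdx ysq
Final line count: 8

Answer: 8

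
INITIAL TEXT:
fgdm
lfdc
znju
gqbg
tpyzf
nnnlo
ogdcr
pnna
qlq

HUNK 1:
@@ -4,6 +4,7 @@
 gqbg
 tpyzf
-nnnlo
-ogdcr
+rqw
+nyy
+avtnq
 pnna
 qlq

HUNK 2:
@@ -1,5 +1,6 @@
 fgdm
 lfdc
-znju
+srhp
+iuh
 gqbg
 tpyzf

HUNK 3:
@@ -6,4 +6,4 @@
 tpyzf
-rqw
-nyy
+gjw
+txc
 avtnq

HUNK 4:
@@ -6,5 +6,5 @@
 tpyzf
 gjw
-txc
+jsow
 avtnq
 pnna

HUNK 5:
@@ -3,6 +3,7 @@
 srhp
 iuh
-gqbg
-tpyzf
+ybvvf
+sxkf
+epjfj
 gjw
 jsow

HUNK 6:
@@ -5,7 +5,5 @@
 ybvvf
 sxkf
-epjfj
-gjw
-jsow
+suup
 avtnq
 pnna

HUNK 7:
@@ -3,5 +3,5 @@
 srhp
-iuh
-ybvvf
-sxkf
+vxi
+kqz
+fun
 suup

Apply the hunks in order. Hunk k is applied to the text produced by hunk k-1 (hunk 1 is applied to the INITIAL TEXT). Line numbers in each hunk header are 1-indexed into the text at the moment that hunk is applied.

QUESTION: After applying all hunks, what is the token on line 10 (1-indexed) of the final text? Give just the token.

Hunk 1: at line 4 remove [nnnlo,ogdcr] add [rqw,nyy,avtnq] -> 10 lines: fgdm lfdc znju gqbg tpyzf rqw nyy avtnq pnna qlq
Hunk 2: at line 1 remove [znju] add [srhp,iuh] -> 11 lines: fgdm lfdc srhp iuh gqbg tpyzf rqw nyy avtnq pnna qlq
Hunk 3: at line 6 remove [rqw,nyy] add [gjw,txc] -> 11 lines: fgdm lfdc srhp iuh gqbg tpyzf gjw txc avtnq pnna qlq
Hunk 4: at line 6 remove [txc] add [jsow] -> 11 lines: fgdm lfdc srhp iuh gqbg tpyzf gjw jsow avtnq pnna qlq
Hunk 5: at line 3 remove [gqbg,tpyzf] add [ybvvf,sxkf,epjfj] -> 12 lines: fgdm lfdc srhp iuh ybvvf sxkf epjfj gjw jsow avtnq pnna qlq
Hunk 6: at line 5 remove [epjfj,gjw,jsow] add [suup] -> 10 lines: fgdm lfdc srhp iuh ybvvf sxkf suup avtnq pnna qlq
Hunk 7: at line 3 remove [iuh,ybvvf,sxkf] add [vxi,kqz,fun] -> 10 lines: fgdm lfdc srhp vxi kqz fun suup avtnq pnna qlq
Final line 10: qlq

Answer: qlq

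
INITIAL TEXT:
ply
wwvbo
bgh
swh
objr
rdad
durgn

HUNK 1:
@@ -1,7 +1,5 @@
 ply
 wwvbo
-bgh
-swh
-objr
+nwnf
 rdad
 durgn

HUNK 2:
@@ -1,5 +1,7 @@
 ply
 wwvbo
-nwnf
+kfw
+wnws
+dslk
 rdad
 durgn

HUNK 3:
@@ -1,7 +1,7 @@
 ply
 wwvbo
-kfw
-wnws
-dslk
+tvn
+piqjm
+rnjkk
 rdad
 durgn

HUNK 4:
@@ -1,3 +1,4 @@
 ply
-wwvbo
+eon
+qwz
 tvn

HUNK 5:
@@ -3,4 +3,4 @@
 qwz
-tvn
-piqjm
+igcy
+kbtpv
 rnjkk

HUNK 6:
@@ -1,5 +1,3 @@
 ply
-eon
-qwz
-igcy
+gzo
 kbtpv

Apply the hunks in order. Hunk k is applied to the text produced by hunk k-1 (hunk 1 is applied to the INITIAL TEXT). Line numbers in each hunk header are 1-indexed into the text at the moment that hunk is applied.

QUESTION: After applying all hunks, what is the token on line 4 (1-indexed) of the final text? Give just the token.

Hunk 1: at line 1 remove [bgh,swh,objr] add [nwnf] -> 5 lines: ply wwvbo nwnf rdad durgn
Hunk 2: at line 1 remove [nwnf] add [kfw,wnws,dslk] -> 7 lines: ply wwvbo kfw wnws dslk rdad durgn
Hunk 3: at line 1 remove [kfw,wnws,dslk] add [tvn,piqjm,rnjkk] -> 7 lines: ply wwvbo tvn piqjm rnjkk rdad durgn
Hunk 4: at line 1 remove [wwvbo] add [eon,qwz] -> 8 lines: ply eon qwz tvn piqjm rnjkk rdad durgn
Hunk 5: at line 3 remove [tvn,piqjm] add [igcy,kbtpv] -> 8 lines: ply eon qwz igcy kbtpv rnjkk rdad durgn
Hunk 6: at line 1 remove [eon,qwz,igcy] add [gzo] -> 6 lines: ply gzo kbtpv rnjkk rdad durgn
Final line 4: rnjkk

Answer: rnjkk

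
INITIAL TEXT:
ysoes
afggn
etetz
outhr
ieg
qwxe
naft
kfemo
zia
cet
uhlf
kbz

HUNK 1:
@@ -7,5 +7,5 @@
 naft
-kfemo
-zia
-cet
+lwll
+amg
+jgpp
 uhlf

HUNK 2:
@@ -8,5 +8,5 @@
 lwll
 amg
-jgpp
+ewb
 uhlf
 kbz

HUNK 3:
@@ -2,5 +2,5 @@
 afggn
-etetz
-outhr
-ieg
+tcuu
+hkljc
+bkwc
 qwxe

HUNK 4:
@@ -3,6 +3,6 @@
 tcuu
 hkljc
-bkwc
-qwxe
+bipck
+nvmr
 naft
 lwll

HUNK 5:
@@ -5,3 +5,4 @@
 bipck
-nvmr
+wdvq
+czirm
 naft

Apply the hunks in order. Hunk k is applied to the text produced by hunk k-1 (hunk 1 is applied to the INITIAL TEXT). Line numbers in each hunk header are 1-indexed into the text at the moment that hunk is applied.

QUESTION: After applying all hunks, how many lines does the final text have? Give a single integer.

Hunk 1: at line 7 remove [kfemo,zia,cet] add [lwll,amg,jgpp] -> 12 lines: ysoes afggn etetz outhr ieg qwxe naft lwll amg jgpp uhlf kbz
Hunk 2: at line 8 remove [jgpp] add [ewb] -> 12 lines: ysoes afggn etetz outhr ieg qwxe naft lwll amg ewb uhlf kbz
Hunk 3: at line 2 remove [etetz,outhr,ieg] add [tcuu,hkljc,bkwc] -> 12 lines: ysoes afggn tcuu hkljc bkwc qwxe naft lwll amg ewb uhlf kbz
Hunk 4: at line 3 remove [bkwc,qwxe] add [bipck,nvmr] -> 12 lines: ysoes afggn tcuu hkljc bipck nvmr naft lwll amg ewb uhlf kbz
Hunk 5: at line 5 remove [nvmr] add [wdvq,czirm] -> 13 lines: ysoes afggn tcuu hkljc bipck wdvq czirm naft lwll amg ewb uhlf kbz
Final line count: 13

Answer: 13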